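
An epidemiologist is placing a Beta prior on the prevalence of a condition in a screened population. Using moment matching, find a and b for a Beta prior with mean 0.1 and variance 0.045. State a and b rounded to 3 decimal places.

Let s = a+b. The Beta variance is μ(1−μ)/(s+1).
So s+1 = μ(1−μ)/σ² = (0.1×0.9)/0.045 = 0.09/0.045 = 2.0000, giving s = 1.0000.
Then a = μs = 0.1×1.0000 = 0.100 and b = (1−μ)s = 0.9×1.0000 = 0.900.

a = 0.100, b = 0.900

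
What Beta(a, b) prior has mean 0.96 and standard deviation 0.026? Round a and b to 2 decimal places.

Variance = 0.026² = 0.000676. The moment-matching identity a+b = μ(1−μ)/Var − 1 gives
a+b = 0.0384/0.000676 − 1 = 55.8047, so a = μ·55.8047 = 53.57 and b = (1−μ)·55.8047 = 2.23.

a = 53.57, b = 2.23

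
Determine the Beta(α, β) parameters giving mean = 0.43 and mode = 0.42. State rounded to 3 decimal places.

α = 6.880, β = 9.120

Let s = α+β. Mean gives α = μs = 0.43s; mode gives (α−1)/(s−2) = 0.42.
Substituting: 0.43s − 1 = 0.42(s−2) = 0.42s − 0.84, so 0.01s = 0.16 and s = 16.0000.
Then α = 0.43×16.0000 = 6.880 and β = s−α = 9.120.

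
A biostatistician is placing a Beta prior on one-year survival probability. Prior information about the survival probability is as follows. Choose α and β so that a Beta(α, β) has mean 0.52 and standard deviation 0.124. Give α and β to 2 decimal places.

α = 7.92, β = 7.31

Variance = 0.124² = 0.015376. The moment-matching identity α+β = μ(1−μ)/Var − 1 gives
α+β = 0.2496/0.015376 − 1 = 15.2331, so α = μ·15.2331 = 7.92 and β = (1−μ)·15.2331 = 7.31.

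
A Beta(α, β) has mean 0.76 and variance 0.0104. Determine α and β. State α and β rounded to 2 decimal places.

α = 12.57, β = 3.97

Write ν = α+β; then α = μν and Var = μ(1−μ)/(ν+1).
ν = μ(1−μ)/Var − 1 = 0.1824/0.0104 − 1 = 16.5385.
α = 0.76·16.5385 = 12.57, β = 0.24·16.5385 = 3.97.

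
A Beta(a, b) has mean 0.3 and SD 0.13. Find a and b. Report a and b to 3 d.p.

First σ² = 0.0169. Setting a = μn, b = (1−μ)n with n = a+b,
μ(1−μ)/(n+1) = 0.0169 ⇒ n+1 = 0.21/0.0169 = 12.4260 ⇒ n = 11.4260.
Hence a = 0.3×11.4260 = 3.428, b = 0.7×11.4260 = 7.998.

a = 3.428, b = 7.998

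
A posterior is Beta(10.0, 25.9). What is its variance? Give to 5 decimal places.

Var = αβ/[(α+β)²(α+β+1)] = (10.0×25.9)/(35.9²×36.9) = 259.00/47557.089 = 0.00545.

0.00545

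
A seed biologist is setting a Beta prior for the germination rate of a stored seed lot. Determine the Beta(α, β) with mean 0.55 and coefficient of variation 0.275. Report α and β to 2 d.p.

α = 5.40, β = 4.42

σ = CV·μ = 0.275×0.55 = 0.15125, so σ² = 0.022877.
s+1 = μ(1−μ)/σ² = 0.2475/0.022877 = 10.8189, so s = α+β = 9.8189.
α = μs = 5.40, β = (1−μ)s = 4.42.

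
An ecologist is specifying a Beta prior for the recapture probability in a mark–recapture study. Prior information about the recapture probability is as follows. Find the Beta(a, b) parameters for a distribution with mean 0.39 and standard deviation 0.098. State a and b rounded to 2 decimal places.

σ² = 0.098² = 0.009604.
With s = a+b, Var = μ(1−μ)/(s+1), so s+1 = (0.39×0.61)/0.009604 = 24.7709 and s = 23.7709.
a = μs = 9.27, b = (1−μ)s = 14.50.

a = 9.27, b = 14.50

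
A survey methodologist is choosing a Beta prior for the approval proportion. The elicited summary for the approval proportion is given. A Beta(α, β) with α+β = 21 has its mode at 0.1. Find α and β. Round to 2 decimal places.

Mode = (α−1)/(κ−2) with κ = α+β, so α−1 = 0.1·19 = 1.90.
α = 2.90; β = κ − α = 18.10.

α = 2.90, β = 18.10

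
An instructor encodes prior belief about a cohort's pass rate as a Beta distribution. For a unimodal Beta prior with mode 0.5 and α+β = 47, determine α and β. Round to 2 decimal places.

For α,β>1 the mode is (α−1)/(α+β−2), so α = mode·(κ−2)+1 = 0.5×45+1 = 23.50.
And β = (1−mode)·(κ−2)+1 = 0.5×45+1 = 23.50.

α = 23.50, β = 23.50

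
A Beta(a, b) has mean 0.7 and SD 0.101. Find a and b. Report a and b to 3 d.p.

σ² = 0.101² = 0.010201.
With s = a+b, Var = μ(1−μ)/(s+1), so s+1 = (0.7×0.3)/0.010201 = 20.5862 and s = 19.5862.
a = μs = 13.710, b = (1−μ)s = 5.876.

a = 13.710, b = 5.876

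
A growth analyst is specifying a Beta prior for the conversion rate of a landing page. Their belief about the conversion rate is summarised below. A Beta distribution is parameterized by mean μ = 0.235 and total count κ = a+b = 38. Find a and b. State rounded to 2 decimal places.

a = 8.93, b = 29.07

Split κ in proportion μ : (1−μ): a = 0.235·38 = 8.93, b = 38 − 8.93 = 29.07.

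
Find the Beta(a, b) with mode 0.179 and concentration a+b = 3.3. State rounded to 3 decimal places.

Since the density peak of Beta(a,b) is at (a−1)/(a+b−2),
a = 1 + 0.179(3.3−2) = 1.233 and b = 3.3 − 1.233 = 2.067.

a = 1.233, b = 2.067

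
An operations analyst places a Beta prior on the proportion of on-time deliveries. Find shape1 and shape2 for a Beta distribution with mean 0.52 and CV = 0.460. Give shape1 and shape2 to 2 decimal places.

Var = (CV·μ)² = (0.460×0.52)² = 0.057217.
shape1+shape2 = μ(1−μ)/Var − 1 = 0.2496/0.057217 − 1 = 3.3624.
Thus shape1 = 0.52·3.3624 = 1.75 and shape2 = 0.48·3.3624 = 1.61.

shape1 = 1.75, shape2 = 1.61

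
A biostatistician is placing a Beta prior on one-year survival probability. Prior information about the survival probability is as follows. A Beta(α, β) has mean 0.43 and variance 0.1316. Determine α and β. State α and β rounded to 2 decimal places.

Let s = α+β. The Beta variance is μ(1−μ)/(s+1).
So s+1 = μ(1−μ)/σ² = (0.43×0.57)/0.1316 = 0.2451/0.1316 = 1.8625, giving s = 0.8625.
Then α = μs = 0.43×0.8625 = 0.37 and β = (1−μ)s = 0.57×0.8625 = 0.49.

α = 0.37, β = 0.49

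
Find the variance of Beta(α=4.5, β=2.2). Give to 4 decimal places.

Var = αβ/[(α+β)²(α+β+1)] = (4.5×2.2)/(6.7²×7.7) = 9.90/345.653 = 0.0286.

0.0286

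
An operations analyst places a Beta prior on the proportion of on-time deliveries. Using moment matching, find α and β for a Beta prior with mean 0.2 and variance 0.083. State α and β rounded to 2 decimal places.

α = 0.19, β = 0.74

By moment matching, α+β = μ(1−μ)/σ² − 1 = (0.2·0.8)/0.083 − 1 = 1.9277 − 1 = 0.9277.
Since α/(α+β) = μ, α = 0.2·0.9277 = 0.19 and β = 0.8·0.9277 = 0.74.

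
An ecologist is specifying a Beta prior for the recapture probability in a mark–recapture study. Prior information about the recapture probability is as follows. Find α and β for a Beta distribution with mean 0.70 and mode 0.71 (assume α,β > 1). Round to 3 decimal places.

α = 29.400, β = 12.600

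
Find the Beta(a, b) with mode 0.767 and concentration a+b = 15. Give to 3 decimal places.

a = 10.971, b = 4.029

Mode = (a−1)/(κ−2) with κ = a+b, so a−1 = 0.767·13 = 9.971.
a = 10.971; b = κ − a = 4.029.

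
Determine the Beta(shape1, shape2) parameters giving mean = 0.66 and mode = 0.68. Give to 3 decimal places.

shape1 = 11.880, shape2 = 6.120

Let s = shape1+shape2. Mean gives shape1 = μs = 0.66s; mode gives (shape1−1)/(s−2) = 0.68.
Substituting: 0.66s − 1 = 0.68(s−2) = 0.68s − 1.36, so -0.02s = -0.36 and s = 18.0000.
Then shape1 = 0.66×18.0000 = 11.880 and shape2 = s−shape1 = 6.120.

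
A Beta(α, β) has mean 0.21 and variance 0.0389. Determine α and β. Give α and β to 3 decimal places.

By moment matching, α+β = μ(1−μ)/σ² − 1 = (0.21·0.79)/0.0389 − 1 = 4.2648 − 1 = 3.2648.
Since α/(α+β) = μ, α = 0.21·3.2648 = 0.686 and β = 0.79·3.2648 = 2.579.

α = 0.686, β = 2.579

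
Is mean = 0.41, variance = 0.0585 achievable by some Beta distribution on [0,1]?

The Beta variance bound is σ² < μ(1−μ).
Here μ(1−μ) = 0.41×0.59 = 0.2419, and 0.0585 < 0.2419.

Yes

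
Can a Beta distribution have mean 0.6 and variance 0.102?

Yes

A Beta with mean μ has variance μ(1−μ)/(α+β+1) < μ(1−μ).
Here μ(1−μ) = 0.6×0.4 = 0.24, and 0.102 < 0.24.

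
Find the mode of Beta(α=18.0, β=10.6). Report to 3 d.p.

0.639

The density x^(α−1)(1−x)^(β−1) is maximised at (α−1)/(α+β−2) = 17.0/26.6 = 0.639.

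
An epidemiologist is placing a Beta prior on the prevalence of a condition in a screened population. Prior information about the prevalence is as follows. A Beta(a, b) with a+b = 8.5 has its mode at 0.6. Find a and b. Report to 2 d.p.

Mode = (a−1)/(κ−2) with κ = a+b, so a−1 = 0.6·6.5 = 3.90.
a = 4.90; b = κ − a = 3.60.

a = 4.90, b = 3.60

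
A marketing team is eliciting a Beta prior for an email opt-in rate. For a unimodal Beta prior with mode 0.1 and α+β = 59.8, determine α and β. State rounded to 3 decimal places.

α = 6.780, β = 53.020

Mode = (α−1)/(κ−2) with κ = α+β, so α−1 = 0.1·57.8 = 5.780.
α = 6.780; β = κ − α = 53.020.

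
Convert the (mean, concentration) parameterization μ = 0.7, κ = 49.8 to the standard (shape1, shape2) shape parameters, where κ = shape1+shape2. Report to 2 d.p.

shape1 = 34.86, shape2 = 14.94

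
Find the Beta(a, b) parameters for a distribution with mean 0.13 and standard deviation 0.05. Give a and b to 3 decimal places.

a = 5.751, b = 38.489

σ² = 0.05² = 0.0025.
With s = a+b, Var = μ(1−μ)/(s+1), so s+1 = (0.13×0.87)/0.0025 = 45.2400 and s = 44.2400.
a = μs = 5.751, b = (1−μ)s = 38.489.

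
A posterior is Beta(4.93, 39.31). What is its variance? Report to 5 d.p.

0.00219

Var = αβ/[(α+β)²(α+β+1)] = (4.93×39.31)/(44.24²×45.24) = 193.7983/88542.714624 = 0.00219.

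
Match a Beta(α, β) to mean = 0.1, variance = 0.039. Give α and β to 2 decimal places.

Write ν = α+β; then α = μν and Var = μ(1−μ)/(ν+1).
ν = μ(1−μ)/Var − 1 = 0.09/0.039 − 1 = 1.3077.
α = 0.1·1.3077 = 0.13, β = 0.9·1.3077 = 1.18.

α = 0.13, β = 1.18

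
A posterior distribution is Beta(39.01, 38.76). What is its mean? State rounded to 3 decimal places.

0.502

The Beta mean is α/(α+β) = 39.01/(39.01+38.76) = 0.502.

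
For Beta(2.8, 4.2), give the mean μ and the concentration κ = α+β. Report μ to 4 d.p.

μ = 0.4000, κ = 7.0

κ = α+β = 2.8+4.2 = 7.0; μ = α/κ = 2.8/7.0 = 0.4000.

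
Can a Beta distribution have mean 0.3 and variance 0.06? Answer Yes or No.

Yes

A Beta with mean μ has variance μ(1−μ)/(α+β+1) < μ(1−μ).
Here μ(1−μ) = 0.3×0.7 = 0.21, and 0.06 < 0.21.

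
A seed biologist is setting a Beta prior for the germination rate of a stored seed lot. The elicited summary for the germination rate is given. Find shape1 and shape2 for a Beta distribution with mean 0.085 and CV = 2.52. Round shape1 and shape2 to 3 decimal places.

σ = CV·μ = 2.52×0.085 = 0.21420, so σ² = 0.045882.
s+1 = μ(1−μ)/σ² = 0.077775/0.045882 = 1.6951, so s = shape1+shape2 = 0.6951.
shape1 = μs = 0.059, shape2 = (1−μ)s = 0.636.

shape1 = 0.059, shape2 = 0.636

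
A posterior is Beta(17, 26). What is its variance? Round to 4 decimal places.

0.0054

μ = 17/43 = 0.395349; Var = μ(1−μ)/(α+β+1) = 0.2390481/44 = 0.0054.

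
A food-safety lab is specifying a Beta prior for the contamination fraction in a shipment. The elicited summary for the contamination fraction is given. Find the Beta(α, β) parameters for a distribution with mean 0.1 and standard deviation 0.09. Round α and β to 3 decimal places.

σ² = 0.09² = 0.0081.
With s = α+β, Var = μ(1−μ)/(s+1), so s+1 = (0.1×0.9)/0.0081 = 11.1111 and s = 10.1111.
α = μs = 1.011, β = (1−μ)s = 9.100.

α = 1.011, β = 9.100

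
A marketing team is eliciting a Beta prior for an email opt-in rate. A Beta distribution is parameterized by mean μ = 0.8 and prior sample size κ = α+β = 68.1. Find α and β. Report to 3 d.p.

α = 54.480, β = 13.620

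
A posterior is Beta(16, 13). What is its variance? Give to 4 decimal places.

α+β = 29 and αβ = 208, so Var = αβ/[(α+β)²(α+β+1)] = 208/25230 = 0.0082.

0.0082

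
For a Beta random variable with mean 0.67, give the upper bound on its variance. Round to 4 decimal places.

0.2211

For fixed mean μ the Beta variance is μ(1−μ)/(α+β+1), increasing as α+β decreases.
Its least upper bound (not attained) is μ(1−μ) = 0.67·0.33 = 0.2211.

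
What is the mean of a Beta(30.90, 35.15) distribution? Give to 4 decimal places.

0.4678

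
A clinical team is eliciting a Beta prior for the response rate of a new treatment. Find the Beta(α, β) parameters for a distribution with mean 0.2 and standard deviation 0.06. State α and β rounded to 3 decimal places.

α = 8.689, β = 34.756

First σ² = 0.0036. Setting α = μn, β = (1−μ)n with n = α+β,
μ(1−μ)/(n+1) = 0.0036 ⇒ n+1 = 0.16/0.0036 = 44.4444 ⇒ n = 43.4444.
Hence α = 0.2×43.4444 = 8.689, β = 0.8×43.4444 = 34.756.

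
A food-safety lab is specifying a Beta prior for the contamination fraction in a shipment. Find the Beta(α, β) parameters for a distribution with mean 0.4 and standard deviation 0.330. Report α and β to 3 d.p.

α = 0.482, β = 0.722

First σ² = 0.108900. Setting α = μn, β = (1−μ)n with n = α+β,
μ(1−μ)/(n+1) = 0.108900 ⇒ n+1 = 0.24/0.108900 = 2.2039 ⇒ n = 1.2039.
Hence α = 0.4×1.2039 = 0.482, β = 0.6×1.2039 = 0.722.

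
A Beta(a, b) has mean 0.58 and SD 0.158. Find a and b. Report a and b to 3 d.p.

a = 5.080, b = 3.678

First σ² = 0.024964. Setting a = μn, b = (1−μ)n with n = a+b,
μ(1−μ)/(n+1) = 0.024964 ⇒ n+1 = 0.2436/0.024964 = 9.7581 ⇒ n = 8.7581.
Hence a = 0.58×8.7581 = 5.080, b = 0.42×8.7581 = 3.678.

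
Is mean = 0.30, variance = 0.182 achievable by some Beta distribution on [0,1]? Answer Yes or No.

A Beta with mean μ has variance μ(1−μ)/(α+β+1) < μ(1−μ).
Here μ(1−μ) = 0.30×0.70 = 0.2100, and 0.182 < 0.2100.

Yes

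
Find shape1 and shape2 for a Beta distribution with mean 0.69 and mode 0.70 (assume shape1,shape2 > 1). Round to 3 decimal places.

shape1 = 27.600, shape2 = 12.400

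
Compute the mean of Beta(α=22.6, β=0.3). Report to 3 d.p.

0.987

The Beta mean is α/(α+β) = 22.6/(22.6+0.3) = 0.987.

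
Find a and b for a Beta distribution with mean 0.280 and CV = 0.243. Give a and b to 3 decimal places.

a = 11.913, b = 30.634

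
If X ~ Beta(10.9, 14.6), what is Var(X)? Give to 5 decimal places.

μ = 10.9/25.5 = 0.427451; Var = μ(1−μ)/(α+β+1) = 0.2447366/26.5 = 0.00924.

0.00924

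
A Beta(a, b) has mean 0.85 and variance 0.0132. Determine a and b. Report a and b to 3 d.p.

a = 7.360, b = 1.299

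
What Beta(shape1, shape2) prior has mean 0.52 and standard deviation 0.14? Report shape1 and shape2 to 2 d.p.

shape1 = 6.10, shape2 = 5.63

σ² = 0.14² = 0.0196.
With s = shape1+shape2, Var = μ(1−μ)/(s+1), so s+1 = (0.52×0.48)/0.0196 = 12.7347 and s = 11.7347.
shape1 = μs = 6.10, shape2 = (1−μ)s = 5.63.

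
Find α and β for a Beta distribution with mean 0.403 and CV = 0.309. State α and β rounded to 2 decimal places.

α = 5.85, β = 8.67

σ = CV·μ = 0.309×0.403 = 0.12453, so σ² = 0.015507.
s+1 = μ(1−μ)/σ² = 0.240591/0.015507 = 15.5150, so s = α+β = 14.5150.
α = μs = 5.85, β = (1−μ)s = 8.67.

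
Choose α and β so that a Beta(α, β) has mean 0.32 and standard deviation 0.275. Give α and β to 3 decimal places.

α = 0.601, β = 1.277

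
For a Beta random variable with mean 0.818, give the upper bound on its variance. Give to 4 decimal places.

0.1489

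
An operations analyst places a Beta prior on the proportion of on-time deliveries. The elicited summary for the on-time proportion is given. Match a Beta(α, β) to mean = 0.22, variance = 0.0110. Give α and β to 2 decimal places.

Write ν = α+β; then α = μν and Var = μ(1−μ)/(ν+1).
ν = μ(1−μ)/Var − 1 = 0.1716/0.0110 − 1 = 14.6000.
α = 0.22·14.6000 = 3.21, β = 0.78·14.6000 = 11.39.

α = 3.21, β = 11.39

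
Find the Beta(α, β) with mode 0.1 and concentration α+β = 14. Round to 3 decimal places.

Since the density peak of Beta(α,β) is at (α−1)/(α+β−2),
α = 1 + 0.1(14−2) = 2.200 and β = 14 − 2.200 = 11.800.

α = 2.200, β = 11.800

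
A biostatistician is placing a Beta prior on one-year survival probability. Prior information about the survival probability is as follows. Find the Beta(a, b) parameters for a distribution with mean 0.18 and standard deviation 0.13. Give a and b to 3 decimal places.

First σ² = 0.0169. Setting a = μn, b = (1−μ)n with n = a+b,
μ(1−μ)/(n+1) = 0.0169 ⇒ n+1 = 0.1476/0.0169 = 8.7337 ⇒ n = 7.7337.
Hence a = 0.18×7.7337 = 1.392, b = 0.82×7.7337 = 6.342.

a = 1.392, b = 6.342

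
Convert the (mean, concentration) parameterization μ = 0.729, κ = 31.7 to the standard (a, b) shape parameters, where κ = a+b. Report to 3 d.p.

a = μκ = 0.729×31.7 = 23.109 and b = (1−μ)κ = 0.271×31.7 = 8.591.

a = 23.109, b = 8.591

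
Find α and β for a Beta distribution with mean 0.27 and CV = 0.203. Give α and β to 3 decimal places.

α = 17.445, β = 47.165

σ = CV·μ = 0.203×0.27 = 0.05481, so σ² = 0.003004.
s+1 = μ(1−μ)/σ² = 0.1971/0.003004 = 65.6095, so s = α+β = 64.6095.
α = μs = 17.445, β = (1−μ)s = 47.165.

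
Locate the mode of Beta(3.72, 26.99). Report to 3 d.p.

With α,β > 1, mode = (α−1)/(α+β−2) = 2.72/28.71 = 0.095.

0.095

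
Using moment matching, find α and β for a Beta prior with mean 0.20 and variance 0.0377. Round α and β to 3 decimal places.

By moment matching, α+β = μ(1−μ)/σ² − 1 = (0.20·0.80)/0.0377 − 1 = 4.2440 − 1 = 3.2440.
Since α/(α+β) = μ, α = 0.20·3.2440 = 0.649 and β = 0.80·3.2440 = 2.595.

α = 0.649, β = 2.595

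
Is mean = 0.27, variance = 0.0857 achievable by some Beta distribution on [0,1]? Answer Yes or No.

The Beta variance bound is σ² < μ(1−μ).
Here μ(1−μ) = 0.27×0.73 = 0.1971, and 0.0857 < 0.1971.

Yes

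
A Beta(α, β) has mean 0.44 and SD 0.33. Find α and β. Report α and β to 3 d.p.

α = 0.556, β = 0.707

Variance = 0.33² = 0.1089. The moment-matching identity α+β = μ(1−μ)/Var − 1 gives
α+β = 0.2464/0.1089 − 1 = 1.2626, so α = μ·1.2626 = 0.556 and β = (1−μ)·1.2626 = 0.707.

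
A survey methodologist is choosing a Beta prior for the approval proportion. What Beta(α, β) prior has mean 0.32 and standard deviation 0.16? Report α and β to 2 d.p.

First σ² = 0.0256. Setting α = μn, β = (1−μ)n with n = α+β,
μ(1−μ)/(n+1) = 0.0256 ⇒ n+1 = 0.2176/0.0256 = 8.5000 ⇒ n = 7.5000.
Hence α = 0.32×7.5000 = 2.40, β = 0.68×7.5000 = 5.10.

α = 2.40, β = 5.10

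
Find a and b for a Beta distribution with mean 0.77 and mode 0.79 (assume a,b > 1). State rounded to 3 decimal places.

a = 22.330, b = 6.670

Let s = a+b. Mean gives a = μs = 0.77s; mode gives (a−1)/(s−2) = 0.79.
Substituting: 0.77s − 1 = 0.79(s−2) = 0.79s − 1.58, so -0.02s = -0.58 and s = 29.0000.
Then a = 0.77×29.0000 = 22.330 and b = s−a = 6.670.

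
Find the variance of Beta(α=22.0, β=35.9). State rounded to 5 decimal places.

0.00400

μ = 22.0/57.9 = 0.379965; Var = μ(1−μ)/(α+β+1) = 0.2355917/58.9 = 0.00400.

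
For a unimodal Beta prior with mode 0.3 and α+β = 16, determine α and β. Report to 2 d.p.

For α,β>1 the mode is (α−1)/(α+β−2), so α = mode·(κ−2)+1 = 0.3×14+1 = 5.20.
And β = (1−mode)·(κ−2)+1 = 0.7×14+1 = 10.80.

α = 5.20, β = 10.80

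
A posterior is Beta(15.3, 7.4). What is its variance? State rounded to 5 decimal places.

Var = αβ/[(α+β)²(α+β+1)] = (15.3×7.4)/(22.7²×23.7) = 113.22/12212.373 = 0.00927.

0.00927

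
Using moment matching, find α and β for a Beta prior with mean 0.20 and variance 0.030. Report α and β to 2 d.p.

Write ν = α+β; then α = μν and Var = μ(1−μ)/(ν+1).
ν = μ(1−μ)/Var − 1 = 0.1600/0.030 − 1 = 4.3333.
α = 0.20·4.3333 = 0.87, β = 0.80·4.3333 = 3.47.

α = 0.87, β = 3.47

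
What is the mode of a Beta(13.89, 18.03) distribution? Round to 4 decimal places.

0.4308

The density x^(α−1)(1−x)^(β−1) is maximised at (α−1)/(α+β−2) = 12.89/29.92 = 0.4308.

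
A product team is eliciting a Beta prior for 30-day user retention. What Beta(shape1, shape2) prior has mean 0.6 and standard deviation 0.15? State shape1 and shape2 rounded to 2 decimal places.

shape1 = 5.80, shape2 = 3.87

σ² = 0.15² = 0.0225.
With s = shape1+shape2, Var = μ(1−μ)/(s+1), so s+1 = (0.6×0.4)/0.0225 = 10.6667 and s = 9.6667.
shape1 = μs = 5.80, shape2 = (1−μ)s = 3.87.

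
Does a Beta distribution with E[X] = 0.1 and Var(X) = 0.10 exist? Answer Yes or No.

The Beta variance bound is σ² < μ(1−μ).
Here μ(1−μ) = 0.1×0.9 = 0.09, and 0.10 ≥ 0.09.

No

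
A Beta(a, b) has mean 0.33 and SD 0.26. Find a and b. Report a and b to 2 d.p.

a = 0.75, b = 1.52

First σ² = 0.0676. Setting a = μn, b = (1−μ)n with n = a+b,
μ(1−μ)/(n+1) = 0.0676 ⇒ n+1 = 0.2211/0.0676 = 3.2707 ⇒ n = 2.2707.
Hence a = 0.33×2.2707 = 0.75, b = 0.67×2.2707 = 1.52.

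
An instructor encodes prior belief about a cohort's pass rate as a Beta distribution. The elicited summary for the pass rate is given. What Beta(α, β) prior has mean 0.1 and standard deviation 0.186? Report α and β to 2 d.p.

Variance = 0.186² = 0.034596. The moment-matching identity α+β = μ(1−μ)/Var − 1 gives
α+β = 0.09/0.034596 − 1 = 1.6015, so α = μ·1.6015 = 0.16 and β = (1−μ)·1.6015 = 1.44.

α = 0.16, β = 1.44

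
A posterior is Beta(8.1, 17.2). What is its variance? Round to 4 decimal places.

0.0083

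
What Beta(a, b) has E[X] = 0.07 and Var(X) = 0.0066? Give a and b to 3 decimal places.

Write ν = a+b; then a = μν and Var = μ(1−μ)/(ν+1).
ν = μ(1−μ)/Var − 1 = 0.0651/0.0066 − 1 = 8.8636.
a = 0.07·8.8636 = 0.620, b = 0.93·8.8636 = 8.243.

a = 0.620, b = 8.243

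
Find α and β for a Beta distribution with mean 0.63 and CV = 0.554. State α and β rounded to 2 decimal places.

α = 0.58, β = 0.34

σ = CV·μ = 0.554×0.63 = 0.34902, so σ² = 0.121815.
s+1 = μ(1−μ)/σ² = 0.2331/0.121815 = 1.9136, so s = α+β = 0.9136.
α = μs = 0.58, β = (1−μ)s = 0.34.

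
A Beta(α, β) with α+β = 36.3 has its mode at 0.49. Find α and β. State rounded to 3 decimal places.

α = 17.807, β = 18.493

Mode = (α−1)/(κ−2) with κ = α+β, so α−1 = 0.49·34.3 = 16.807.
α = 17.807; β = κ − α = 18.493.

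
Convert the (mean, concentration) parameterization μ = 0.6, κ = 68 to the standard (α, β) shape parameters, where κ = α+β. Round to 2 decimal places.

α = 40.80, β = 27.20

α = μκ = 0.6×68 = 40.80 and β = (1−μ)κ = 0.4×68 = 27.20.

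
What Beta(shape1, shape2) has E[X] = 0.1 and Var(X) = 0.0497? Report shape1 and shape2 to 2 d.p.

shape1 = 0.08, shape2 = 0.73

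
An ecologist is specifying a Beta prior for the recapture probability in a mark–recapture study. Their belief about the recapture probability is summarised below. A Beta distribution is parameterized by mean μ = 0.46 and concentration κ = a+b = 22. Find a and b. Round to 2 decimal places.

a = 10.12, b = 11.88

Split κ in proportion μ : (1−μ): a = 0.46·22 = 10.12, b = 22 − 10.12 = 11.88.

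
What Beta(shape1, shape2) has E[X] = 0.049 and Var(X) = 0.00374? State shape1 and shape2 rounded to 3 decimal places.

By moment matching, shape1+shape2 = μ(1−μ)/σ² − 1 = (0.049·0.951)/0.00374 − 1 = 12.4596 − 1 = 11.4596.
Since shape1/(shape1+shape2) = μ, shape1 = 0.049·11.4596 = 0.562 and shape2 = 0.951·11.4596 = 10.898.

shape1 = 0.562, shape2 = 10.898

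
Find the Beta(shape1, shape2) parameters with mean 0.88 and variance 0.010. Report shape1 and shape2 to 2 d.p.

Write ν = shape1+shape2; then shape1 = μν and Var = μ(1−μ)/(ν+1).
ν = μ(1−μ)/Var − 1 = 0.1056/0.010 − 1 = 9.5600.
shape1 = 0.88·9.5600 = 8.41, shape2 = 0.12·9.5600 = 1.15.

shape1 = 8.41, shape2 = 1.15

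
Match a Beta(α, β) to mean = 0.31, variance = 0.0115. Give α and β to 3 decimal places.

α = 5.456, β = 12.144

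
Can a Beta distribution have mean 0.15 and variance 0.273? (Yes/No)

The Beta variance bound is σ² < μ(1−μ).
Here μ(1−μ) = 0.15×0.85 = 0.1275, and 0.273 ≥ 0.1275.

No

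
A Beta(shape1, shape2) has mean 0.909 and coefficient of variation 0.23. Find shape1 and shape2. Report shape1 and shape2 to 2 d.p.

Var = (CV·μ)² = (0.23×0.909)² = 0.043710.
shape1+shape2 = μ(1−μ)/Var − 1 = 0.082719/0.043710 − 1 = 0.8924.
Thus shape1 = 0.909·0.8924 = 0.81 and shape2 = 0.091·0.8924 = 0.08.

shape1 = 0.81, shape2 = 0.08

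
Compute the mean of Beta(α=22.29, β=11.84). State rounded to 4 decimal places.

The Beta mean is α/(α+β) = 22.29/(22.29+11.84) = 0.6531.

0.6531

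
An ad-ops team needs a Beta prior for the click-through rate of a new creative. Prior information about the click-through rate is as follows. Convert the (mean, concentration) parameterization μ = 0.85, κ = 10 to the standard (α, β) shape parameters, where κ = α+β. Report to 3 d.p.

α = 8.500, β = 1.500

Split κ in proportion μ : (1−μ): α = 0.85·10 = 8.500, β = 10 − 8.500 = 1.500.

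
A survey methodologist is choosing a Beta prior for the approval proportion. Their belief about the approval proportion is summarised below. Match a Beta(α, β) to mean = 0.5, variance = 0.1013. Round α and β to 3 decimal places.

α = 0.734, β = 0.734

By moment matching, α+β = μ(1−μ)/σ² − 1 = (0.5·0.5)/0.1013 − 1 = 2.4679 − 1 = 1.4679.
Since α/(α+β) = μ, α = 0.5·1.4679 = 0.734 and β = 0.5·1.4679 = 0.734.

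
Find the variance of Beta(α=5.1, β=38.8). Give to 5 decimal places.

0.00229

Var = αβ/[(α+β)²(α+β+1)] = (5.1×38.8)/(43.9²×44.9) = 197.88/86531.729 = 0.00229.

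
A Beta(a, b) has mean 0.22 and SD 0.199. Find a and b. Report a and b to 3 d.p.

First σ² = 0.039601. Setting a = μn, b = (1−μ)n with n = a+b,
μ(1−μ)/(n+1) = 0.039601 ⇒ n+1 = 0.1716/0.039601 = 4.3332 ⇒ n = 3.3332.
Hence a = 0.22×3.3332 = 0.733, b = 0.78×3.3332 = 2.600.

a = 0.733, b = 2.600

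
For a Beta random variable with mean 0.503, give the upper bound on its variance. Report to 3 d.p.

0.250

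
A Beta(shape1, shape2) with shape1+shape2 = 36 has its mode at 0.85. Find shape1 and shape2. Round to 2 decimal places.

shape1 = 29.90, shape2 = 6.10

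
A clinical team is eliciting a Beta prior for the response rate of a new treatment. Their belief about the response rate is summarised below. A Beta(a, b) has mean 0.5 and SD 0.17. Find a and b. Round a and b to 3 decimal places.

a = 3.825, b = 3.825

First σ² = 0.0289. Setting a = μn, b = (1−μ)n with n = a+b,
μ(1−μ)/(n+1) = 0.0289 ⇒ n+1 = 0.25/0.0289 = 8.6505 ⇒ n = 7.6505.
Hence a = 0.5×7.6505 = 3.825, b = 0.5×7.6505 = 3.825.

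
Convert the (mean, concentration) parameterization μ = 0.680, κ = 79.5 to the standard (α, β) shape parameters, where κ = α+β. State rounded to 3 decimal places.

Split κ in proportion μ : (1−μ): α = 0.680·79.5 = 54.060, β = 79.5 − 54.060 = 25.440.

α = 54.060, β = 25.440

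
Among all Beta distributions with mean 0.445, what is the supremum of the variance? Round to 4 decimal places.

0.2470

For fixed mean μ the Beta variance is μ(1−μ)/(α+β+1), increasing as α+β decreases.
Its least upper bound (not attained) is μ(1−μ) = 0.445·0.555 = 0.2470.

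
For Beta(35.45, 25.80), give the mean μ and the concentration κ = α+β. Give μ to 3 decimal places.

κ = α+β = 35.45+25.80 = 61.25; μ = α/κ = 35.45/61.25 = 0.579.

μ = 0.579, κ = 61.25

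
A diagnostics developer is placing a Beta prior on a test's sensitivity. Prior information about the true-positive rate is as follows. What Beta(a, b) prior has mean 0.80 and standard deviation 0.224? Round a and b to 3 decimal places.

Variance = 0.224² = 0.050176. The moment-matching identity a+b = μ(1−μ)/Var − 1 gives
a+b = 0.1600/0.050176 − 1 = 2.1888, so a = μ·2.1888 = 1.751 and b = (1−μ)·2.1888 = 0.438.

a = 1.751, b = 0.438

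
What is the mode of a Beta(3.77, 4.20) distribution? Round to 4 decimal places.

The density x^(α−1)(1−x)^(β−1) is maximised at (α−1)/(α+β−2) = 2.77/5.97 = 0.4640.

0.4640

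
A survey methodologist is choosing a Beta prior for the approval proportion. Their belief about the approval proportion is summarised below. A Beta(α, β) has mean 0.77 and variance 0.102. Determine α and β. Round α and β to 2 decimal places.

α = 0.57, β = 0.17

Let s = α+β. The Beta variance is μ(1−μ)/(s+1).
So s+1 = μ(1−μ)/σ² = (0.77×0.23)/0.102 = 0.1771/0.102 = 1.7363, giving s = 0.7363.
Then α = μs = 0.77×0.7363 = 0.57 and β = (1−μ)s = 0.23×0.7363 = 0.17.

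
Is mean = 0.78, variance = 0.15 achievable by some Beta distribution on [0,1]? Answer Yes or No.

Yes

A Beta with mean μ has variance μ(1−μ)/(α+β+1) < μ(1−μ).
Here μ(1−μ) = 0.78×0.22 = 0.1716, and 0.15 < 0.1716.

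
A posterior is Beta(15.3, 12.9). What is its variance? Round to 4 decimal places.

μ = 15.3/28.2 = 0.542553; Var = μ(1−μ)/(α+β+1) = 0.2481892/29.2 = 0.0085.

0.0085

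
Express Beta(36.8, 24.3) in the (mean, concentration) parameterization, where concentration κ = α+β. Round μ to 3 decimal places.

κ = α+β = 36.8+24.3 = 61.1; μ = α/κ = 36.8/61.1 = 0.602.

μ = 0.602, κ = 61.1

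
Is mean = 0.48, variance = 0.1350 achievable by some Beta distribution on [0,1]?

Yes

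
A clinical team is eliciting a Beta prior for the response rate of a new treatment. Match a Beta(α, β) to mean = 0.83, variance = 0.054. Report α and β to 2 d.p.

α = 1.34, β = 0.27

Write ν = α+β; then α = μν and Var = μ(1−μ)/(ν+1).
ν = μ(1−μ)/Var − 1 = 0.1411/0.054 − 1 = 1.6130.
α = 0.83·1.6130 = 1.34, β = 0.17·1.6130 = 0.27.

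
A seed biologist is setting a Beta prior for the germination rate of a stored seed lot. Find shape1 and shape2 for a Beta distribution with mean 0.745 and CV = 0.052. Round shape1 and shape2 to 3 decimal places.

Var = (CV·μ)² = (0.052×0.745)² = 0.001501.
shape1+shape2 = μ(1−μ)/Var − 1 = 0.189975/0.001501 − 1 = 125.5835.
Thus shape1 = 0.745·125.5835 = 93.560 and shape2 = 0.255·125.5835 = 32.024.

shape1 = 93.560, shape2 = 32.024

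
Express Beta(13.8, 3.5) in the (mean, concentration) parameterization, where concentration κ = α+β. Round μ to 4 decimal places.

μ = 0.7977, κ = 17.3

κ = α+β = 13.8+3.5 = 17.3; μ = α/κ = 13.8/17.3 = 0.7977.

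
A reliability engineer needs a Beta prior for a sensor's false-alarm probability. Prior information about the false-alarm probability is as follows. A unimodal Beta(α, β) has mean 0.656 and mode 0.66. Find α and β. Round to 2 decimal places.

α = 52.48, β = 27.52

With s = α+β: μ = α/s and mode = (α−1)/(s−2). Eliminating α = μs,
μs − 1 = m(s−2) ⇒ s(μ−m) = 1−2m ⇒ s = -0.32/-0.004 = 80.0000.
So α = μs = 52.48, β = (1−μ)s = 27.52.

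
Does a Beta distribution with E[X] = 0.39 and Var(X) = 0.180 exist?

Yes

A Beta with mean μ has variance μ(1−μ)/(α+β+1) < μ(1−μ).
Here μ(1−μ) = 0.39×0.61 = 0.2379, and 0.180 < 0.2379.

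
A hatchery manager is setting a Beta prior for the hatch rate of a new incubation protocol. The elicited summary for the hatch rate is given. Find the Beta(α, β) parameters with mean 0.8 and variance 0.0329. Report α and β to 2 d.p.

Write ν = α+β; then α = μν and Var = μ(1−μ)/(ν+1).
ν = μ(1−μ)/Var − 1 = 0.16/0.0329 − 1 = 3.8632.
α = 0.8·3.8632 = 3.09, β = 0.2·3.8632 = 0.77.

α = 3.09, β = 0.77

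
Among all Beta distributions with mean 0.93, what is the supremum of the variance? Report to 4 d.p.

0.0651

Var = μ(1−μ)/(α+β+1), which approaches μ(1−μ) as α+β → 0.
So the supremum is μ(1−μ) = 0.93×0.07 = 0.0651.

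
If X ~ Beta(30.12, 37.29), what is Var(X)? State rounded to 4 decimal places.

0.0036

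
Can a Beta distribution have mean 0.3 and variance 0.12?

For any Beta, Var(X) < E[X]·(1−E[X]).
Here μ(1−μ) = 0.3×0.7 = 0.21, and 0.12 < 0.21.

Yes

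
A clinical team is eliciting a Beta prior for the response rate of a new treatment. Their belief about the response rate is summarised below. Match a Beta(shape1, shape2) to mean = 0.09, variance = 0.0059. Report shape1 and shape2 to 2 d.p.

By moment matching, shape1+shape2 = μ(1−μ)/σ² − 1 = (0.09·0.91)/0.0059 − 1 = 13.8814 − 1 = 12.8814.
Since shape1/(shape1+shape2) = μ, shape1 = 0.09·12.8814 = 1.16 and shape2 = 0.91·12.8814 = 11.72.

shape1 = 1.16, shape2 = 11.72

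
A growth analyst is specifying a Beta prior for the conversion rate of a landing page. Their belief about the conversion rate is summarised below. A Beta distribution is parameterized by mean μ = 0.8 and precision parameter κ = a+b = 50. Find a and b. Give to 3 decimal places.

a = 40.000, b = 10.000

Split κ in proportion μ : (1−μ): a = 0.8·50 = 40.000, b = 50 − 40.000 = 10.000.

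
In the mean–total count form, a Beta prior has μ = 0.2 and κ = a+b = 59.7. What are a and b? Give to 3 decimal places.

Split κ in proportion μ : (1−μ): a = 0.2·59.7 = 11.940, b = 59.7 − 11.940 = 47.760.

a = 11.940, b = 47.760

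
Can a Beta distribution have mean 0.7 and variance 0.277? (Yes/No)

No

A Beta with mean μ has variance μ(1−μ)/(α+β+1) < μ(1−μ).
Here μ(1−μ) = 0.7×0.3 = 0.21, and 0.277 ≥ 0.21.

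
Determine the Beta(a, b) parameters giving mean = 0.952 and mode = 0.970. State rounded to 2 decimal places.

With s = a+b: μ = a/s and mode = (a−1)/(s−2). Eliminating a = μs,
μs − 1 = m(s−2) ⇒ s(μ−m) = 1−2m ⇒ s = -0.940/-0.018 = 52.2222.
So a = μs = 49.72, b = (1−μ)s = 2.51.

a = 49.72, b = 2.51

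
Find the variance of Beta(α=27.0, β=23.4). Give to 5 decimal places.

0.00484

μ = 27.0/50.4 = 0.535714; Var = μ(1−μ)/(α+β+1) = 0.2487245/51.4 = 0.00484.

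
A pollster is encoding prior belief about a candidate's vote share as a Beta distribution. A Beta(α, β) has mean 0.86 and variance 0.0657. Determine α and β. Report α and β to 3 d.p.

Let s = α+β. The Beta variance is μ(1−μ)/(s+1).
So s+1 = μ(1−μ)/σ² = (0.86×0.14)/0.0657 = 0.1204/0.0657 = 1.8326, giving s = 0.8326.
Then α = μs = 0.86×0.8326 = 0.716 and β = (1−μ)s = 0.14×0.8326 = 0.117.

α = 0.716, β = 0.117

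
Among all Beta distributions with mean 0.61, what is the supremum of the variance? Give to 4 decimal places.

For fixed mean μ the Beta variance is μ(1−μ)/(α+β+1), increasing as α+β decreases.
Its least upper bound (not attained) is μ(1−μ) = 0.61·0.39 = 0.2379.

0.2379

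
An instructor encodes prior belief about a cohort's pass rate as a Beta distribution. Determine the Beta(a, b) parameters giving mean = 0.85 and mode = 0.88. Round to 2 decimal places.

a = 21.53, b = 3.80

Let s = a+b. Mean gives a = μs = 0.85s; mode gives (a−1)/(s−2) = 0.88.
Substituting: 0.85s − 1 = 0.88(s−2) = 0.88s − 1.76, so -0.03s = -0.76 and s = 25.3333.
Then a = 0.85×25.3333 = 21.53 and b = s−a = 3.80.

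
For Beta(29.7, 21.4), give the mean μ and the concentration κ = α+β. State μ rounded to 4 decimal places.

κ = α+β = 29.7+21.4 = 51.1; μ = α/κ = 29.7/51.1 = 0.5812.

μ = 0.5812, κ = 51.1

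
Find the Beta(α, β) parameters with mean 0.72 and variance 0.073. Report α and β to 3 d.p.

α = 1.268, β = 0.493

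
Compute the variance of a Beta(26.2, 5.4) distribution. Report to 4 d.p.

μ = 26.2/31.6 = 0.829114; Var = μ(1−μ)/(α+β+1) = 0.1416840/32.6 = 0.0043.

0.0043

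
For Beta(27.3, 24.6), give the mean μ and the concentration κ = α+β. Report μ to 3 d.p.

μ = 0.526, κ = 51.9

κ = α+β = 27.3+24.6 = 51.9; μ = α/κ = 27.3/51.9 = 0.526.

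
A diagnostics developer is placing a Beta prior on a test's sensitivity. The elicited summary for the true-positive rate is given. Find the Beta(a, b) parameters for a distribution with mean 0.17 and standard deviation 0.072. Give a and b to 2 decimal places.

Variance = 0.072² = 0.005184. The moment-matching identity a+b = μ(1−μ)/Var − 1 gives
a+b = 0.1411/0.005184 − 1 = 26.2184, so a = μ·26.2184 = 4.46 and b = (1−μ)·26.2184 = 21.76.

a = 4.46, b = 21.76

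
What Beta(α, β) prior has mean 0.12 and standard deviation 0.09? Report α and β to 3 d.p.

α = 1.444, β = 10.593

σ² = 0.09² = 0.0081.
With s = α+β, Var = μ(1−μ)/(s+1), so s+1 = (0.12×0.88)/0.0081 = 13.0370 and s = 12.0370.
α = μs = 1.444, β = (1−μ)s = 10.593.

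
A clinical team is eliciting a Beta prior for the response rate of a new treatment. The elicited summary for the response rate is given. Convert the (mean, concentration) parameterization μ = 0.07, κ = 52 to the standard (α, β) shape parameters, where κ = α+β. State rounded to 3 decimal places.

α = 3.640, β = 48.360

Split κ in proportion μ : (1−μ): α = 0.07·52 = 3.640, β = 52 − 3.640 = 48.360.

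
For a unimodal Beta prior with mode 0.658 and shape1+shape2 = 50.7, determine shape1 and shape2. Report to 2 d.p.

shape1 = 33.04, shape2 = 17.66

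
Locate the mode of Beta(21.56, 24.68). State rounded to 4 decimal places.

0.4647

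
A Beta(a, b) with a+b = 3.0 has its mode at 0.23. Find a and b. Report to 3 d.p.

Mode = (a−1)/(κ−2) with κ = a+b, so a−1 = 0.23·1.0 = 0.230.
a = 1.230; b = κ − a = 1.770.

a = 1.230, b = 1.770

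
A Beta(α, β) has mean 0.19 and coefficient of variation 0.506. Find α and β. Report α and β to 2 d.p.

α = 2.97, β = 12.68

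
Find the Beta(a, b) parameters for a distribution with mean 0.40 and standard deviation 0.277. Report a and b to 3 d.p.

Variance = 0.277² = 0.076729. The moment-matching identity a+b = μ(1−μ)/Var − 1 gives
a+b = 0.2400/0.076729 − 1 = 2.1279, so a = μ·2.1279 = 0.851 and b = (1−μ)·2.1279 = 1.277.

a = 0.851, b = 1.277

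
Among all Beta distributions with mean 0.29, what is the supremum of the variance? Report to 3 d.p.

Var = μ(1−μ)/(α+β+1), which approaches μ(1−μ) as α+β → 0.
So the supremum is μ(1−μ) = 0.29×0.71 = 0.206.

0.206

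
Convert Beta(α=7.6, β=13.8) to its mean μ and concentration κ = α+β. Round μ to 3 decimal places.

κ = α+β = 7.6+13.8 = 21.4; μ = α/κ = 7.6/21.4 = 0.355.

μ = 0.355, κ = 21.4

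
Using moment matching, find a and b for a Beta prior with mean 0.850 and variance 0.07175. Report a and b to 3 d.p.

Write ν = a+b; then a = μν and Var = μ(1−μ)/(ν+1).
ν = μ(1−μ)/Var − 1 = 0.127500/0.07175 − 1 = 0.7770.
a = 0.850·0.7770 = 0.660, b = 0.150·0.7770 = 0.117.

a = 0.660, b = 0.117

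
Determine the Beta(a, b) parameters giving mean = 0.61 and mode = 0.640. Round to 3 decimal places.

a = 5.693, b = 3.640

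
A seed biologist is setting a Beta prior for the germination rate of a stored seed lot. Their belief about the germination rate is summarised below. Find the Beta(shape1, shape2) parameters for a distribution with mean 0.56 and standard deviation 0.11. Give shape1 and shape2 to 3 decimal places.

First σ² = 0.0121. Setting shape1 = μn, shape2 = (1−μ)n with n = shape1+shape2,
μ(1−μ)/(n+1) = 0.0121 ⇒ n+1 = 0.2464/0.0121 = 20.3636 ⇒ n = 19.3636.
Hence shape1 = 0.56×19.3636 = 10.844, shape2 = 0.44×19.3636 = 8.520.

shape1 = 10.844, shape2 = 8.520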